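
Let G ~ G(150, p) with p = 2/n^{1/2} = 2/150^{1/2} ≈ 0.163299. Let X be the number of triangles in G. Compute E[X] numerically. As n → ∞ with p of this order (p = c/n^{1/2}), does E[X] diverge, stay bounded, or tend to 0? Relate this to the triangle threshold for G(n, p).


Number of potential triangles: C(150, 3) = 551300.
Each occurs with probability p³ ≈ (0.163299)³ ≈ 4.35464843e-03.
By linearity: E[X] = C(150, 3)·p³ ≈ 551300 · 4.35464843e-03 ≈ 2400.717680.
Since α = 1/2 < 1, p = c/n^{1/2} ≫ 1/n is above the triangle threshold p ~ 1/n. Asymptotically E[X] ~ (c³/6)·n^{3(1−α)} = (2³/6)·n^{1.5} → ∞; triangles are abundant w.h.p.

E[X] ≈ 2400.717680; in regime p = Θ(1/n^{1/2}) E[X] diverges (above the triangle threshold p ~ 1/n).


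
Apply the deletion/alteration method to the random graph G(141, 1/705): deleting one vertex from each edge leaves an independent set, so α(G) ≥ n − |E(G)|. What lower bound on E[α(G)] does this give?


E[|E(G)|] = C(141, 2)·p = 9870 · (1/705) = 14.
E[α(G)] ≥ n − E[|E(G)|] = 141 − 14 = 127.
Numerically: ≈ 127.00000.
(This is only a lower bound; the true E[α(G)] may be larger.)

E[α(G)] ≥ 127 ≈ 127.00000.


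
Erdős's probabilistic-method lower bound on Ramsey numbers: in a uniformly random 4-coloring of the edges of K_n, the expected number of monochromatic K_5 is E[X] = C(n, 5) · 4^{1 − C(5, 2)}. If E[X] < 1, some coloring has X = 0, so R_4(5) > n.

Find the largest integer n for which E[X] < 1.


We need C(n, 5) · 4^{1 − 10} < 1, i.e. C(n, 5) < 4^{10 − 1} = 262144.
Check values of n near the boundary:
  n = 27: C(27, 5) = 80730; 80730 < 262144? YES
  n = 28: C(28, 5) = 98280; 98280 < 262144? YES
  n = 29: C(29, 5) = 118755; 118755 < 262144? YES
  n = 30: C(30, 5) = 142506; 142506 < 262144? YES
  n = 31: C(31, 5) = 169911; 169911 < 262144? YES
  n = 32: C(32, 5) = 201376; 201376 < 262144? YES
  n = 33: C(33, 5) = 237336; 237336 < 262144? YES
  n = 34: C(34, 5) = 278256; 278256 < 262144? NO
  n = 35: C(35, 5) = 324632; 324632 < 262144? NO
The largest n with C(n, 5) < 262144 is n = 33 (where E[X] = 29667/32768 ≈ 0.9053650). Hence R_4(5) > 33, i.e. R_4(5) ≥ 34.

Largest n = 33; hence R_4(5) > 33.


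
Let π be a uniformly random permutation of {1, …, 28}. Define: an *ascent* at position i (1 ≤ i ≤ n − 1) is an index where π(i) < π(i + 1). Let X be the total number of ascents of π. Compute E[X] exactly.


Write X = Σ X_I over i = 1, …, 27, with X_I the indicator of one ascent.
There are 27 indicators.
For each fixed i, the pair (π(i), π(i+1)) is a uniformly random ordered pair of distinct values from {1, …, 28}; by symmetry P[π(i) < π(i+1)] = 1/2.
By linearity: E[X] = 27 · (1/2) = (28 − 1) · (1/2) = 27/2 ≈ 13.5000.

E[X] = 27/2 = 13.5000.


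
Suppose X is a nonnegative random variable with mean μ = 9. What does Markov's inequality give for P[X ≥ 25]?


μ = E[X] = 9, a = 25.
Markov: P[X ≥ 25] ≤ μ/a = (9)/25 = 9/25.
Numerically: ≈ 0.3600.
(Since a = 25 > μ = 9.0000, the bound 9/25 is < 1 and informative.)

P[X ≥ 25] ≤ 9/25 ≈ 0.3600.


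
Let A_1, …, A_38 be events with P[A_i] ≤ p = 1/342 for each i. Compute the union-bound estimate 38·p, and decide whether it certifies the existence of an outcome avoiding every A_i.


Union bound: P[∪_{i=1}^{38} A_i] ≤ Σ_i P[A_i] ≤ 38·p = 38·(1/342) = 1/9.
Numerically: 1/9 ≈ 0.111.
Is 1/9 < 1? YES.
Since P[∪ A_i] ≤ 1/9 < 1, the complement has P[∩ A_i^c] ≥ 1 − 1/9 = 8/9 > 0, so some outcome avoids every A_i.

38·p = 1/9 ≈ 0.111; existence CERTIFIED by the union bound.


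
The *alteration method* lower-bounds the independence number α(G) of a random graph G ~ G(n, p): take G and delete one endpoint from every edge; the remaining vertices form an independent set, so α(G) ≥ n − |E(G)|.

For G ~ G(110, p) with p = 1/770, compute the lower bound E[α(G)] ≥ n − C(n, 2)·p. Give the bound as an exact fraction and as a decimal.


E[|E(G)|] = C(110, 2)·p = 5995 · (1/770) = 109/14.
E[α(G)] ≥ n − E[|E(G)|] = 110 − 109/14 = 1431/14.
Numerically: ≈ 102.214.
(This is only a lower bound; the true E[α(G)] may be larger.)

E[α(G)] ≥ 1431/14 ≈ 102.214.


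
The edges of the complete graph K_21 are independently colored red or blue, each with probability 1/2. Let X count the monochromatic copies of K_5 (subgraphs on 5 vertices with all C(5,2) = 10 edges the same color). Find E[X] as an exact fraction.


Let X = Σ_S X_S over the C(21, 5) = 20349 subsets S of size 5, where X_S = 1 if the K_5 on S is monochromatic.
For a fixed S, the K_5 on S has C(5, 2) = 10 edges. P[all 10 edges red] = (1/2)^10, and likewise for blue, so P[monochromatic] = 2·(1/2)^10 = 2^{1 − 10} = 1/512.
Summing: E[X] = C(21, 5) · 2^{1 − 10} = 20349 · 1/512 = 20349/512.
Numerically: E[X] ≈ 39.744.

E[X] = C(21,5)·2^(1−C(5,2)) = 20349/512 ≈ 39.744.


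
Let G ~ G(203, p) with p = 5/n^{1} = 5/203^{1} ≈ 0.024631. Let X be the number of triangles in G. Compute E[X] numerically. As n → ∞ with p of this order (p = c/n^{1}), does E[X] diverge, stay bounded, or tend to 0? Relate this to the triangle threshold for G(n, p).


Number of potential triangles: C(203, 3) = 1373701.
Each occurs with probability p³ ≈ (0.024631)³ ≈ 1.4942453e-05.
By linearity: E[X] = C(203, 3)·p³ ≈ 1373701 · 1.4942453e-05 ≈ 20.52646.
Here α = 1, so p = 5/n is exactly at the triangle threshold p ~ 1/n. Asymptotically E[X] → c³/6 = 5³/6 = 125/6 ≈ 20.83333, a bounded constant. In this regime the triangle count is asymptotically Poisson(c³/6).

E[X] ≈ 20.52646; in regime p = Θ(1/n^{1}) E[X] stays bounded (at the triangle threshold p ~ 1/n).


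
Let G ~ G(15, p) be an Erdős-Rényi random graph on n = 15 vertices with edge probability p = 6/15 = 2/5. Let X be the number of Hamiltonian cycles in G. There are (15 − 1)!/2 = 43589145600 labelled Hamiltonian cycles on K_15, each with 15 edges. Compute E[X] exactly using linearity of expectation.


K_15 has (15 − 1)!/2 = 43589145600 labelled Hamiltonian cycles.
For each such Hamiltonian cycle H, let X_H = 1 if all 15 edges of H are present in G. Then P[X_H = 1] = p^{15} = (2/5)^{15} = 32768/30517578125.
By linearity: E[X] = Σ_H E[X_H] = 43589145600 · p^{15} = 43589145600 · 32768/30517578125 = 57133164920832/1220703125.
Numerically: E[X] ≈ 46803.5.

E[X] = 43589145600 · (2/5)^{15} = 57133164920832/1220703125 ≈ 46803.5.


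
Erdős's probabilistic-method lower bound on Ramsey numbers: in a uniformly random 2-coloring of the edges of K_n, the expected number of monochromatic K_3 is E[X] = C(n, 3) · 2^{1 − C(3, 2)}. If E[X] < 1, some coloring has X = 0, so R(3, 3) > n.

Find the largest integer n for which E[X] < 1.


We need C(n, 3) · 2^{1 − 3} < 1, i.e. C(n, 3) < 2^{3 − 1} = 4.
Check values of n near the boundary:
  n = 3: C(3, 3) = 1; 1 < 4? YES
  n = 4: C(4, 3) = 4; 4 < 4? NO
  n = 5: C(5, 3) = 10; 10 < 4? NO
  n = 6: C(6, 3) = 20; 20 < 4? NO
The largest n with C(n, 3) < 4 is n = 3 (where E[X] = 1/4 ≈ 0.2500). Hence R(3, 3) > 3, i.e. R(3, 3) ≥ 4.

Largest n = 3; hence R(3, 3) > 3.


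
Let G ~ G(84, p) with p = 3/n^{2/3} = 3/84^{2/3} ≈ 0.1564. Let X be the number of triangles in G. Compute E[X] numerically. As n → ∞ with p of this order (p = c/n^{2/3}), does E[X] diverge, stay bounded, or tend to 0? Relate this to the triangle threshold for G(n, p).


Number of potential triangles: C(84, 3) = 95284.
Each occurs with probability p³ ≈ (0.1564)³ ≈ 3.826531e-03.
By linearity: E[X] = C(84, 3)·p³ ≈ 95284 · 3.826531e-03 ≈ 364.6071.
Since α = 2/3 < 1, p = c/n^{2/3} ≫ 1/n is above the triangle threshold p ~ 1/n. Asymptotically E[X] ~ (c³/6)·n^{3(1−α)} = (3³/6)·n^{1} → ∞; triangles are abundant w.h.p.

E[X] ≈ 364.6071; in regime p = Θ(1/n^{2/3}) E[X] diverges (above the triangle threshold p ~ 1/n).


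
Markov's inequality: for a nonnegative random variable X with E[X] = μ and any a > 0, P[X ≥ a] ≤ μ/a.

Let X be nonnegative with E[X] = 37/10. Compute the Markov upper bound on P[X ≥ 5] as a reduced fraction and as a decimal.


μ = E[X] = 37/10, a = 5.
Markov: P[X ≥ 5] ≤ μ/a = (37/10)/5 = 37/50.
Numerically: ≈ 0.7400.
(Since a = 5 > μ = 3.7000, the bound 37/50 is < 1 and informative.)

P[X ≥ 5] ≤ 37/50 ≈ 0.7400.


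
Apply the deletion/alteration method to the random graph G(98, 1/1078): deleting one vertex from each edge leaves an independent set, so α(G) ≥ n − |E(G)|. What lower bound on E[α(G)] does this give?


E[|E(G)|] = C(98, 2)·p = 4753 · (1/1078) = 97/22.
E[α(G)] ≥ n − E[|E(G)|] = 98 − 97/22 = 2059/22.
Numerically: ≈ 93.59091.
(This is only a lower bound; the true E[α(G)] may be larger.)

E[α(G)] ≥ 2059/22 ≈ 93.59091.


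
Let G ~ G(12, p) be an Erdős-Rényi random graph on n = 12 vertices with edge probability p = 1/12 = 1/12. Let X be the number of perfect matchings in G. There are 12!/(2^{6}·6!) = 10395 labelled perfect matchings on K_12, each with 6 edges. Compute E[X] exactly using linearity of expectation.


K_12 has 12!/(2^{6}·6!) = 10395 labelled perfect matchings.
For each such perfect matching H, let X_H = 1 if all 6 edges of H are present in G. Then P[X_H = 1] = p^{6} = (1/12)^{6} = 1/2985984.
By linearity: E[X] = Σ_H E[X_H] = 10395 · p^{6} = 10395 · 1/2985984 = 385/110592.
Numerically: E[X] ≈ 0.00348.

E[X] = 10395 · (1/12)^{6} = 385/110592 ≈ 0.00348.


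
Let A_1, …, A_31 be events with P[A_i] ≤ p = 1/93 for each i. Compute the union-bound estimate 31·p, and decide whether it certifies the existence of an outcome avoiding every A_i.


Union bound: P[∪_{i=1}^{31} A_i] ≤ Σ_i P[A_i] ≤ 31·p = 31·(1/93) = 1/3.
Numerically: 1/3 ≈ 0.3333.
Is 1/3 < 1? YES.
Since P[∪ A_i] ≤ 1/3 < 1, the complement has P[∩ A_i^c] ≥ 1 − 1/3 = 2/3 > 0, so some outcome avoids every A_i.

31·p = 1/3 ≈ 0.3333; existence CERTIFIED by the union bound.


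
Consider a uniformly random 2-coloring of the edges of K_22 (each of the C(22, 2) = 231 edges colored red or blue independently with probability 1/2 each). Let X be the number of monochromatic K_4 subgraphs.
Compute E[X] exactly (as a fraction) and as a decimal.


Let X = Σ_S X_S over the C(22, 4) = 7315 subsets S of size 4, where X_S = 1 if the K_4 on S is monochromatic.
For a fixed S, the K_4 on S has C(4, 2) = 6 edges. P[all 6 edges red] = (1/2)^6, and likewise for blue, so P[monochromatic] = 2·(1/2)^6 = 2^{1 − 6} = 1/32.
Summing: E[X] = C(22, 4) · 2^{1 − 6} = 7315 · 1/32 = 7315/32.
Numerically: E[X] ≈ 228.5938.

E[X] = C(22,4)·2^(1−C(4,2)) = 7315/32 ≈ 228.5938.


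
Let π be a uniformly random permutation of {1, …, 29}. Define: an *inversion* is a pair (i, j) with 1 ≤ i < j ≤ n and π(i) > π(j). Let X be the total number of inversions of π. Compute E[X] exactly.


Write X = Σ X_I over the C(29, 2) = 406 pairs i < j, with X_I the indicator of one inversion.
There are 406 indicators.
For each fixed pair i < j, the values π(i) and π(j) are two distinct elements of {1, …, 29} in uniformly random order; by symmetry P[π(i) > π(j)] = 1/2.
By linearity: E[X] = 406 · (1/2) = C(29, 2) · (1/2) = 406/2 = 203 ≈ 203.000000.

E[X] = 203 = 203.000000.


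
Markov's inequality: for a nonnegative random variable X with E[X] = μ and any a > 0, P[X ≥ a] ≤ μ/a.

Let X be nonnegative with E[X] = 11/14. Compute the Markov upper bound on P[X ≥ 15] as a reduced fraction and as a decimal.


μ = E[X] = 11/14, a = 15.
Markov: P[X ≥ 15] ≤ μ/a = (11/14)/15 = 11/210.
Numerically: ≈ 0.05238.
(Since a = 15 > μ = 0.78571, the bound 11/210 is < 1 and informative.)

P[X ≥ 15] ≤ 11/210 ≈ 0.05238.


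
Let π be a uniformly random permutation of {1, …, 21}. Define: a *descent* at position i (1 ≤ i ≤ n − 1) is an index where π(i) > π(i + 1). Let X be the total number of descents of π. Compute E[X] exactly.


Write X = Σ X_I over i = 1, …, 20, with X_I the indicator of one descent.
There are 20 indicators.
For each fixed i, the pair (π(i), π(i+1)) is a uniformly random ordered pair of distinct values from {1, …, 21}; by symmetry P[π(i) > π(i+1)] = 1/2.
By linearity: E[X] = 20 · (1/2) = (21 − 1) · (1/2) = 10 ≈ 10.0000.

E[X] = 10 = 10.0000.


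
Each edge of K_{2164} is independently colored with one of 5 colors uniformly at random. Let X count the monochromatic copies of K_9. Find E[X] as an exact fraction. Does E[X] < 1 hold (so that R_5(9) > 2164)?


E[X] = C(2164, 9) · 5^{1 − 36} = 2820446946663120530187432 · 5^{−35} = 2820446946663120530187432/2910383045673370361328125.
As a reduced fraction: E[X] = 2820446946663120530187432/2910383045673370361328125 ≈ 0.969.
Is E[X] < 1? YES.
Since E[X] < 1, there exists a 5-coloring of K_{2164} with no monochromatic K_9; hence R_5(9) > 2164.

E[X] = 2820446946663120530187432/2910383045673370361328125 ≈ 0.969; E[X] < 1, so R_5(9) > 2164.


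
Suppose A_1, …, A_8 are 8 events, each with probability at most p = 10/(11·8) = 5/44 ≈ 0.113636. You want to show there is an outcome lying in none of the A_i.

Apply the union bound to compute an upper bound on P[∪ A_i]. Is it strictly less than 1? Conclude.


Union bound: P[∪_{i=1}^{8} A_i] ≤ Σ_i P[A_i] ≤ 8·p = 8·(5/44) = 10/11.
Numerically: 10/11 ≈ 0.909091.
Is 10/11 < 1? YES.
Since P[∪ A_i] ≤ 10/11 < 1, the complement has P[∩ A_i^c] ≥ 1 − 10/11 = 1/11 > 0, so some outcome avoids every A_i.

8·p = 10/11 ≈ 0.909091; existence CERTIFIED by the union bound.


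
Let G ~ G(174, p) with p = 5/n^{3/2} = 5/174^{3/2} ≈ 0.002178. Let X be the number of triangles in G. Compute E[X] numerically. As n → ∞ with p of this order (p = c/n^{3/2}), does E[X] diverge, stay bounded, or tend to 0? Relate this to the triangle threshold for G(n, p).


Number of potential triangles: C(174, 3) = 862924.
Each occurs with probability p³ ≈ (0.002178)³ ≈ 1.033804e-08.
By linearity: E[X] = C(174, 3)·p³ ≈ 862924 · 1.033804e-08 ≈ 0.0089.
Since α = 3/2 > 1, p = c/n^{3/2} = o(1/n) is below the triangle threshold p ~ 1/n. Asymptotically E[X] ~ (c³/6)·n^{3(1−α)} = (5³/6)·n^{-1.5} → 0, so by Markov's inequality G has no triangles w.h.p.

E[X] ≈ 0.0089; in regime p = Θ(1/n^{3/2}) E[X] tends to 0 (below the triangle threshold p ~ 1/n).


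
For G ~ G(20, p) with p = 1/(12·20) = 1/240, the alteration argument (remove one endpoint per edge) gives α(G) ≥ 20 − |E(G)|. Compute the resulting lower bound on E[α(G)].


E[|E(G)|] = C(20, 2)·p = 190 · (1/240) = 19/24.
E[α(G)] ≥ n − E[|E(G)|] = 20 − 19/24 = 461/24.
Numerically: ≈ 19.2083.
(This is only a lower bound; the true E[α(G)] may be larger.)

E[α(G)] ≥ 461/24 ≈ 19.2083.


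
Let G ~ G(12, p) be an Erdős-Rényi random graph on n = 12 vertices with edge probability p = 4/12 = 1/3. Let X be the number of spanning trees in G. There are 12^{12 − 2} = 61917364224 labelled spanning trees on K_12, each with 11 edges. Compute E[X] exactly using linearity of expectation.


K_12 has 12^{12 − 2} = 61917364224 labelled spanning trees.
For each such spanning tree H, let X_H = 1 if all 11 edges of H are present in G. Then P[X_H = 1] = p^{11} = (1/3)^{11} = 1/177147.
By linearity: E[X] = Σ_H E[X_H] = 61917364224 · p^{11} = 61917364224 · 1/177147 = 1048576/3.
Numerically: E[X] ≈ 349525.

E[X] = 61917364224 · (1/3)^{11} = 1048576/3 ≈ 349525.


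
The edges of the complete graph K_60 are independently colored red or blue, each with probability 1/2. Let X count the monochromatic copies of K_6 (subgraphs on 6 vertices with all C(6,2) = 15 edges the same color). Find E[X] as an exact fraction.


Let X = Σ_S X_S over the C(60, 6) = 50063860 subsets S of size 6, where X_S = 1 if the K_6 on S is monochromatic.
For a fixed S, the K_6 on S has C(6, 2) = 15 edges. P[all 15 edges red] = (1/2)^15, and likewise for blue, so P[monochromatic] = 2·(1/2)^15 = 2^{1 − 15} = 1/16384.
Summing: E[X] = C(60, 6) · 2^{1 − 15} = 50063860 · 1/16384 = 12515965/4096.
Numerically: E[X] ≈ 3055.6555.

E[X] = C(60,6)·2^(1−C(6,2)) = 12515965/4096 ≈ 3055.6555.


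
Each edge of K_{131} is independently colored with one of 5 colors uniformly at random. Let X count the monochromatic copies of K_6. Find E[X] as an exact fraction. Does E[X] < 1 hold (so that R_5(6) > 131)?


E[X] = C(131, 6) · 5^{1 − 15} = 6249655776 · 5^{−14} = 6249655776/6103515625.
As a reduced fraction: E[X] = 6249655776/6103515625 ≈ 1.024.
Is E[X] < 1? NO.
Since E[X] ≥ 1, the first-moment bound is inconclusive at n = 131; it does NOT by itself certify R_5(6) > 131.

E[X] = 6249655776/6103515625 ≈ 1.024; E[X] ≥ 1; first-moment method inconclusive here.


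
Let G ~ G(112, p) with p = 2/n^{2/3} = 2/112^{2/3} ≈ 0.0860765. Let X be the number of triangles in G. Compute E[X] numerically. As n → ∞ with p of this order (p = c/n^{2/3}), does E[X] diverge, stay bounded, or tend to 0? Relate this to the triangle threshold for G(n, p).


Number of potential triangles: C(112, 3) = 227920.
Each occurs with probability p³ ≈ (0.0860765)³ ≈ 6.37755102e-04.
By linearity: E[X] = C(112, 3)·p³ ≈ 227920 · 6.37755102e-04 ≈ 145.357143.
Since α = 2/3 < 1, p = c/n^{2/3} ≫ 1/n is above the triangle threshold p ~ 1/n. Asymptotically E[X] ~ (c³/6)·n^{3(1−α)} = (2³/6)·n^{1} → ∞; triangles are abundant w.h.p.

E[X] ≈ 145.357143; in regime p = Θ(1/n^{2/3}) E[X] diverges (above the triangle threshold p ~ 1/n).


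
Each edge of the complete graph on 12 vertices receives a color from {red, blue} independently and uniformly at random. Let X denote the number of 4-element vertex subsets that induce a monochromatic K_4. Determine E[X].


Let X = Σ_S X_S over the C(12, 4) = 495 subsets S of size 4, where X_S = 1 if the K_4 on S is monochromatic.
For a fixed S, the K_4 on S has C(4, 2) = 6 edges. P[all 6 edges red] = (1/2)^6, and likewise for blue, so P[monochromatic] = 2·(1/2)^6 = 2^{1 − 6} = 1/32.
By linearity: E[X] = C(12, 4) · 2^{1 − 6} = 495 · 1/32 = 495/32.
Numerically: E[X] ≈ 15.46875.

E[X] = C(12,4)·2^(1−C(4,2)) = 495/32 ≈ 15.46875.


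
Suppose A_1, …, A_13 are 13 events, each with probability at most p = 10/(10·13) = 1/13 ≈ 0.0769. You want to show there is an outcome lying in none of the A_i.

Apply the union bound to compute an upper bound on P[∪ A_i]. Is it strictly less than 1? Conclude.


Union bound: P[∪_{i=1}^{13} A_i] ≤ Σ_i P[A_i] ≤ 13·p = 13·(1/13) = 1.
Numerically: 1 ≈ 1.0000.
Is 1 < 1? NO.
Since the bound 1 is ≥ 1, the union bound is uninformative here; it does NOT by itself certify existence.

13·p = 1 ≈ 1.0000; existence NOT certified by the union bound.


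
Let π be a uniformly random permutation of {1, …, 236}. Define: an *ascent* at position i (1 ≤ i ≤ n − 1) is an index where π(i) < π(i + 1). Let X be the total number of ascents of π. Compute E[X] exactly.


Write X = Σ X_I over i = 1, …, 235, with X_I the indicator of one ascent.
There are 235 indicators.
For each fixed i, the pair (π(i), π(i+1)) is a uniformly random ordered pair of distinct values from {1, …, 236}; by symmetry P[π(i) < π(i+1)] = 1/2.
By linearity: E[X] = 235 · (1/2) = (236 − 1) · (1/2) = 235/2 ≈ 117.5000.

E[X] = 235/2 = 117.5000.


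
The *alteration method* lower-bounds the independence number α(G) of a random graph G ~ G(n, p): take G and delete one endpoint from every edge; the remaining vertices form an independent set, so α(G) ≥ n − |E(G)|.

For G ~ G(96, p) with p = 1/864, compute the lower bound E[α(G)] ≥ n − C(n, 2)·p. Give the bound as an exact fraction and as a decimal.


E[|E(G)|] = C(96, 2)·p = 4560 · (1/864) = 95/18.
E[α(G)] ≥ n − E[|E(G)|] = 96 − 95/18 = 1633/18.
Numerically: ≈ 90.722.
(This is only a lower bound; the true E[α(G)] may be larger.)

E[α(G)] ≥ 1633/18 ≈ 90.722.


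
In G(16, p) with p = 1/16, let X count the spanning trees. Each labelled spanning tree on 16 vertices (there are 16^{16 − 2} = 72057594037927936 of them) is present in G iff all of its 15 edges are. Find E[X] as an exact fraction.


K_16 has 16^{16 − 2} = 72057594037927936 labelled spanning trees.
For each such spanning tree H, let X_H = 1 if all 15 edges of H are present in G. Then P[X_H = 1] = p^{15} = (1/16)^{15} = 1/1152921504606846976.
Summing the indicators: E[X] = Σ_H E[X_H] = 72057594037927936 · p^{15} = 72057594037927936 · 1/1152921504606846976 = 1/16.
Numerically: E[X] ≈ 0.0625.

E[X] = 72057594037927936 · (1/16)^{15} = 1/16 ≈ 0.0625.


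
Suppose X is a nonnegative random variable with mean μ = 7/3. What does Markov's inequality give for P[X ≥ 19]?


μ = E[X] = 7/3, a = 19.
Markov: P[X ≥ 19] ≤ μ/a = (7/3)/19 = 7/57.
Numerically: ≈ 0.12281.
(Since a = 19 > μ = 2.33333, the bound 7/57 is < 1 and informative.)

P[X ≥ 19] ≤ 7/57 ≈ 0.12281.


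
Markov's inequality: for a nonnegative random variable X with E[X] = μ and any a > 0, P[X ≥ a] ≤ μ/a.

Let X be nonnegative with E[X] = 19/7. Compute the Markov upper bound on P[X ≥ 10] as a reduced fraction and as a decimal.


μ = E[X] = 19/7, a = 10.
Markov: P[X ≥ 10] ≤ μ/a = (19/7)/10 = 19/70.
Numerically: ≈ 0.271429.
(Since a = 10 > μ = 2.714286, the bound 19/70 is < 1 and informative.)

P[X ≥ 10] ≤ 19/70 ≈ 0.271429.


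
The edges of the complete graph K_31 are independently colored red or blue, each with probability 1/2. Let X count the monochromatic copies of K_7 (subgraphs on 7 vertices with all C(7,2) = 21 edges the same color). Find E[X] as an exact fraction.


Let X = Σ_S X_S over the C(31, 7) = 2629575 subsets S of size 7, where X_S = 1 if the K_7 on S is monochromatic.
For a fixed S, the K_7 on S has C(7, 2) = 21 edges. P[all 21 edges red] = (1/2)^21, and likewise for blue, so P[monochromatic] = 2·(1/2)^21 = 2^{1 − 21} = 1/1048576.
Summing: E[X] = C(31, 7) · 2^{1 − 21} = 2629575 · 1/1048576 = 2629575/1048576.
Numerically: E[X] ≈ 2.507758.

E[X] = C(31,7)·2^(1−C(7,2)) = 2629575/1048576 ≈ 2.507758.


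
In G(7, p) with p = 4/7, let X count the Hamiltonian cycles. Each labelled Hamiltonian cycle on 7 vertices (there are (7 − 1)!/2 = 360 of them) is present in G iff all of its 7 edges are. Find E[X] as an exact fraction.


K_7 has (7 − 1)!/2 = 360 labelled Hamiltonian cycles.
For each such Hamiltonian cycle H, let X_H = 1 if all 7 edges of H are present in G. Then P[X_H = 1] = p^{7} = (4/7)^{7} = 16384/823543.
By linearity of expectation: E[X] = Σ_H E[X_H] = 360 · p^{7} = 360 · 16384/823543 = 5898240/823543.
Numerically: E[X] ≈ 7.162.

E[X] = 360 · (4/7)^{7} = 5898240/823543 ≈ 7.162.


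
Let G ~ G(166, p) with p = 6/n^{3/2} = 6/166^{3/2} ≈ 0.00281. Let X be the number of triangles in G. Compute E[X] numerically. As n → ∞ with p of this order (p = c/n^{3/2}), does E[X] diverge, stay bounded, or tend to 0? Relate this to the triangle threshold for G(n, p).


Number of potential triangles: C(166, 3) = 748660.
Each occurs with probability p³ ≈ (0.00281)³ ≈ 2.20784e-08.
By linearity: E[X] = C(166, 3)·p³ ≈ 748660 · 2.20784e-08 ≈ 0.017.
Since α = 3/2 > 1, p = c/n^{3/2} = o(1/n) is below the triangle threshold p ~ 1/n. Asymptotically E[X] ~ (c³/6)·n^{3(1−α)} = (6³/6)·n^{-1.5} → 0, so by Markov's inequality G has no triangles w.h.p.

E[X] ≈ 0.017; in regime p = Θ(1/n^{3/2}) E[X] tends to 0 (below the triangle threshold p ~ 1/n).


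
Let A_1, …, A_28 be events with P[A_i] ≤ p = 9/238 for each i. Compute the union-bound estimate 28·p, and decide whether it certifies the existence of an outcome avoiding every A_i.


Union bound: P[∪_{i=1}^{28} A_i] ≤ Σ_i P[A_i] ≤ 28·p = 28·(9/238) = 18/17.
Numerically: 18/17 ≈ 1.0588235.
Is 18/17 < 1? NO.
Since the bound 18/17 is ≥ 1, the union bound is uninformative here; it does NOT by itself certify existence.

28·p = 18/17 ≈ 1.0588235; existence NOT certified by the union bound.


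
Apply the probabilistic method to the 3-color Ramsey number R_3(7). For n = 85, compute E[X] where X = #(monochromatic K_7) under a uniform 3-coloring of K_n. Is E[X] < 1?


E[X] = C(85, 7) · 3^{1 − 21} = 4935847320 · 3^{−20} = 4935847320/3486784401.
As a reduced fraction: E[X] = 182809160/129140163 ≈ 1.415587.
Is E[X] < 1? NO.
Since E[X] ≥ 1, the first-moment bound is inconclusive at n = 85; it does NOT by itself certify R_3(7) > 85.

E[X] = 182809160/129140163 ≈ 1.415587; E[X] ≥ 1; first-moment method inconclusive here.


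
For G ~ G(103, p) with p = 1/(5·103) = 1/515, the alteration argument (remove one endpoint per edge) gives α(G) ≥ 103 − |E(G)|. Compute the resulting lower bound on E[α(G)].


E[|E(G)|] = C(103, 2)·p = 5253 · (1/515) = 51/5.
E[α(G)] ≥ n − E[|E(G)|] = 103 − 51/5 = 464/5.
Numerically: ≈ 92.800.
(This is only a lower bound; the true E[α(G)] may be larger.)

E[α(G)] ≥ 464/5 ≈ 92.800.


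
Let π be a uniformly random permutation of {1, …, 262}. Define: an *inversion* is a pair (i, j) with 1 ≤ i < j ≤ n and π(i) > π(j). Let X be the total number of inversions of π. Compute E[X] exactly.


Write X = Σ X_I over the C(262, 2) = 34191 pairs i < j, with X_I the indicator of one inversion.
There are 34191 indicators.
For each fixed pair i < j, the values π(i) and π(j) are two distinct elements of {1, …, 262} in uniformly random order; by symmetry P[π(i) > π(j)] = 1/2.
By linearity: E[X] = 34191 · (1/2) = C(262, 2) · (1/2) = 34191/2 = 34191/2 ≈ 17095.5000.

E[X] = 34191/2 = 17095.5000.


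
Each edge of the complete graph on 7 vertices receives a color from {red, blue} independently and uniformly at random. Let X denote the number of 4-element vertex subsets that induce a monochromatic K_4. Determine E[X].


Let X = Σ_S X_S over the C(7, 4) = 35 subsets S of size 4, where X_S = 1 if the K_4 on S is monochromatic.
For a fixed S, the K_4 on S has C(4, 2) = 6 edges. P[all 6 edges red] = (1/2)^6, and likewise for blue, so P[monochromatic] = 2·(1/2)^6 = 2^{1 − 6} = 1/32.
Summing: E[X] = C(7, 4) · 2^{1 − 6} = 35 · 1/32 = 35/32.
Numerically: E[X] ≈ 1.094.

E[X] = C(7,4)·2^(1−C(4,2)) = 35/32 ≈ 1.094.


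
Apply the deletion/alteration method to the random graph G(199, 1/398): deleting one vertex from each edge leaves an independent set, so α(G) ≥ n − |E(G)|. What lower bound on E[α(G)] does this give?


E[|E(G)|] = C(199, 2)·p = 19701 · (1/398) = 99/2.
E[α(G)] ≥ n − E[|E(G)|] = 199 − 99/2 = 299/2.
Numerically: ≈ 149.5000.
(This is only a lower bound; the true E[α(G)] may be larger.)

E[α(G)] ≥ 299/2 ≈ 149.5000.


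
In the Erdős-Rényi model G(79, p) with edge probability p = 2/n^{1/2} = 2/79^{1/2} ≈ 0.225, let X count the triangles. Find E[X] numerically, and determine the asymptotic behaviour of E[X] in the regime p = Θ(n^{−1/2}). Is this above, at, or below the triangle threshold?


Number of potential triangles: C(79, 3) = 79079.
Each occurs with probability p³ ≈ (0.225)³ ≈ 1.139330e-02.
By linearity: E[X] = C(79, 3)·p³ ≈ 79079 · 1.139330e-02 ≈ 900.9704.
Since α = 1/2 < 1, p = c/n^{1/2} ≫ 1/n is above the triangle threshold p ~ 1/n. Asymptotically E[X] ~ (c³/6)·n^{3(1−α)} = (2³/6)·n^{1.5} → ∞; triangles are abundant w.h.p.

E[X] ≈ 900.9704; in regime p = Θ(1/n^{1/2}) E[X] diverges (above the triangle threshold p ~ 1/n).


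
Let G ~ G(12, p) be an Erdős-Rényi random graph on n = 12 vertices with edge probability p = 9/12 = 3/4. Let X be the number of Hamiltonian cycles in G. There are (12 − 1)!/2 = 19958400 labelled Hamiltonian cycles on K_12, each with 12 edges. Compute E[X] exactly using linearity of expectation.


K_12 has (12 − 1)!/2 = 19958400 labelled Hamiltonian cycles.
For each such Hamiltonian cycle H, let X_H = 1 if all 12 edges of H are present in G. Then P[X_H = 1] = p^{12} = (3/4)^{12} = 531441/16777216.
By linearity of expectation: E[X] = Σ_H E[X_H] = 19958400 · p^{12} = 19958400 · 531441/16777216 = 82864937925/131072.
Numerically: E[X] ≈ 6.32e+05.

E[X] = 19958400 · (3/4)^{12} = 82864937925/131072 ≈ 6.32e+05.


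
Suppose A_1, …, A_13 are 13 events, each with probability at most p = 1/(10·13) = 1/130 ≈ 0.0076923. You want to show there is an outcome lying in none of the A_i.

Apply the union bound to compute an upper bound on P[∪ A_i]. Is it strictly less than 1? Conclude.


Union bound: P[∪_{i=1}^{13} A_i] ≤ Σ_i P[A_i] ≤ 13·p = 13·(1/130) = 1/10.
Numerically: 1/10 ≈ 0.1000000.
Is 1/10 < 1? YES.
Since P[∪ A_i] ≤ 1/10 < 1, the complement has P[∩ A_i^c] ≥ 1 − 1/10 = 9/10 > 0, so some outcome avoids every A_i.

13·p = 1/10 ≈ 0.1000000; existence CERTIFIED by the union bound.


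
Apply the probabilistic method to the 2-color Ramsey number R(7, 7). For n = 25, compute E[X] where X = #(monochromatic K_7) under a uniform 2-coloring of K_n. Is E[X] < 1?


E[X] = C(25, 7) · 2^{1 − 21} = 480700 · 2^{−20} = 480700/1048576.
As a reduced fraction: E[X] = 120175/262144 ≈ 0.458431.
Is E[X] < 1? YES.
Since E[X] < 1, there exists a 2-coloring of K_{25} with no monochromatic K_7; hence R(7, 7) > 25.

E[X] = 120175/262144 ≈ 0.458431; E[X] < 1, so R(7, 7) > 25.


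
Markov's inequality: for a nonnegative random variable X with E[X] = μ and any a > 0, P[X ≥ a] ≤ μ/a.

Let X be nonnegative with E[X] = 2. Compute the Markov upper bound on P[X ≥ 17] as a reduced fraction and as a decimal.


μ = E[X] = 2, a = 17.
Markov: P[X ≥ 17] ≤ μ/a = (2)/17 = 2/17.
Numerically: ≈ 0.117647.
(Since a = 17 > μ = 2.000000, the bound 2/17 is < 1 and informative.)

P[X ≥ 17] ≤ 2/17 ≈ 0.117647.


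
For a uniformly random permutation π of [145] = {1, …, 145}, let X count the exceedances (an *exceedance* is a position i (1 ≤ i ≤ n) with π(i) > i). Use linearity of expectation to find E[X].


Write X = Σ_{i=1}^{145} X_i, where X_i = 1_{π(i) > i}.
For each fixed i, π(i) is uniform over {1, …, 145} (marginal of a uniform permutation), so P[π(i) > i] = (n − i)/n. Summing: Σ_{i=1}^{145} (n − i)/n = (0 + 1 + … + 144)/145 = 145(145 − 1)/(2·145) = (145 − 1)/2.
Hence E[X] = Σ_{i=1}^{145} (145 − i)/145 = 72 ≈ 72.0000.

E[X] = 72 = 72.0000.


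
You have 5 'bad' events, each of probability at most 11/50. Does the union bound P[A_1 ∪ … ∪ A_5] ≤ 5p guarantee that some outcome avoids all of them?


Union bound: P[∪_{i=1}^{5} A_i] ≤ Σ_i P[A_i] ≤ 5·p = 5·(11/50) = 11/10.
Numerically: 11/10 ≈ 1.10000.
Is 11/10 < 1? NO.
Since the bound 11/10 is ≥ 1, the union bound is uninformative here; it does NOT by itself certify existence.

5·p = 11/10 ≈ 1.10000; existence NOT certified by the union bound.


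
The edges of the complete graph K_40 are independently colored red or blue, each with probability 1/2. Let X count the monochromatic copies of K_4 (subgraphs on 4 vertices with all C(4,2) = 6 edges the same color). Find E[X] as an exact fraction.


Let X = Σ_S X_S over the C(40, 4) = 91390 subsets S of size 4, where X_S = 1 if the K_4 on S is monochromatic.
For a fixed S, the K_4 on S has C(4, 2) = 6 edges. P[all 6 edges red] = (1/2)^6, and likewise for blue, so P[monochromatic] = 2·(1/2)^6 = 2^{1 − 6} = 1/32.
Summing: E[X] = C(40, 4) · 2^{1 − 6} = 91390 · 1/32 = 45695/16.
Numerically: E[X] ≈ 2855.937500.

E[X] = C(40,4)·2^(1−C(4,2)) = 45695/16 ≈ 2855.937500.


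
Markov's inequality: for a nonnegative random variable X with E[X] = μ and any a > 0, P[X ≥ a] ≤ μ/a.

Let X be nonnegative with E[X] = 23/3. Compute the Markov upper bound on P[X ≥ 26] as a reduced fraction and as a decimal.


μ = E[X] = 23/3, a = 26.
Markov: P[X ≥ 26] ≤ μ/a = (23/3)/26 = 23/78.
Numerically: ≈ 0.295.
(Since a = 26 > μ = 7.667, the bound 23/78 is < 1 and informative.)

P[X ≥ 26] ≤ 23/78 ≈ 0.295.


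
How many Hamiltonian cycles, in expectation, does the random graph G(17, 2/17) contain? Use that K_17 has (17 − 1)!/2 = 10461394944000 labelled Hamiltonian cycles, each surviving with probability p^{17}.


K_17 has (17 − 1)!/2 = 10461394944000 labelled Hamiltonian cycles.
For each such Hamiltonian cycle H, let X_H = 1 if all 17 edges of H are present in G. Then P[X_H = 1] = p^{17} = (2/17)^{17} = 131072/827240261886336764177.
By linearity of expectation: E[X] = Σ_H E[X_H] = 10461394944000 · p^{17} = 10461394944000 · 131072/827240261886336764177 = 1371195958099968000/827240261886336764177.
Numerically: E[X] ≈ 0.00165755.

E[X] = 10461394944000 · (2/17)^{17} = 1371195958099968000/827240261886336764177 ≈ 0.00165755.


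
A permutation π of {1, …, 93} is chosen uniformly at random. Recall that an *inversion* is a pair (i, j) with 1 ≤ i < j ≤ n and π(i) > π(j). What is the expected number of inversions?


Write X = Σ X_I over the C(93, 2) = 4278 pairs i < j, with X_I the indicator of one inversion.
There are 4278 indicators.
For each fixed pair i < j, the values π(i) and π(j) are two distinct elements of {1, …, 93} in uniformly random order; by symmetry P[π(i) > π(j)] = 1/2.
By linearity: E[X] = 4278 · (1/2) = C(93, 2) · (1/2) = 4278/2 = 2139 ≈ 2139.000000.

E[X] = 2139 = 2139.000000.


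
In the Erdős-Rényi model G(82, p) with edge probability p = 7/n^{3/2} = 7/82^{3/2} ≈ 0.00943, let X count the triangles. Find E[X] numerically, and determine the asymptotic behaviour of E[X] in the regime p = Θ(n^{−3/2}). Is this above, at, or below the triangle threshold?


Number of potential triangles: C(82, 3) = 88560.
Each occurs with probability p³ ≈ (0.00943)³ ≈ 8.37783e-07.
By linearity: E[X] = C(82, 3)·p³ ≈ 88560 · 8.37783e-07 ≈ 0.074.
Since α = 3/2 > 1, p = c/n^{3/2} = o(1/n) is below the triangle threshold p ~ 1/n. Asymptotically E[X] ~ (c³/6)·n^{3(1−α)} = (7³/6)·n^{-1.5} → 0, so by Markov's inequality G has no triangles w.h.p.

E[X] ≈ 0.074; in regime p = Θ(1/n^{3/2}) E[X] tends to 0 (below the triangle threshold p ~ 1/n).


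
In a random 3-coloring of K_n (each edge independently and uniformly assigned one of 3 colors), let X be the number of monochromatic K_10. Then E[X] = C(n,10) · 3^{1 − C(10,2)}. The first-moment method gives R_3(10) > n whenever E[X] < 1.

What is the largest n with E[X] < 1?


We need C(n, 10) · 3^{1 − 45} < 1, i.e. C(n, 10) < 3^{45 − 1} = 984770902183611232881.
Check values of n near the boundary:
  n = 567: C(567, 10) = 873787071273467749398; 873787071273467749398 < 984770902183611232881? YES
  n = 568: C(568, 10) = 889446337783744949208; 889446337783744949208 < 984770902183611232881? YES
  n = 569: C(569, 10) = 905357721286137524328; 905357721286137524328 < 984770902183611232881? YES
  n = 570: C(570, 10) = 921524823451961408691; 921524823451961408691 < 984770902183611232881? YES
  n = 571: C(571, 10) = 937951290893172842001; 937951290893172842001 < 984770902183611232881? YES
  n = 572: C(572, 10) = 954640815642161682606; 954640815642161682606 < 984770902183611232881? YES
  n = 573: C(573, 10) = 971597135635805762226; 971597135635805762226 < 984770902183611232881? YES
  n = 574: C(574, 10) = 988824035203816502691; 988824035203816502691 < 984770902183611232881? NO
  n = 575: C(575, 10) = 1006325345561406175305; 1006325345561406175305 < 984770902183611232881? NO
The largest n with C(n, 10) < 984770902183611232881 is n = 573 (where E[X] = 35985079097622435638/36472996377170786403 ≈ 0.98662). Hence R_3(10) > 573, i.e. R_3(10) ≥ 574.

Largest n = 573; hence R_3(10) > 573.


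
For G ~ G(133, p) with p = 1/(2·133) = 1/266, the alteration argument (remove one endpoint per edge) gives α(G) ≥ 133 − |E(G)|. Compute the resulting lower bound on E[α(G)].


E[|E(G)|] = C(133, 2)·p = 8778 · (1/266) = 33.
E[α(G)] ≥ n − E[|E(G)|] = 133 − 33 = 100.
Numerically: ≈ 100.0000.
(This is only a lower bound; the true E[α(G)] may be larger.)

E[α(G)] ≥ 100 ≈ 100.0000.


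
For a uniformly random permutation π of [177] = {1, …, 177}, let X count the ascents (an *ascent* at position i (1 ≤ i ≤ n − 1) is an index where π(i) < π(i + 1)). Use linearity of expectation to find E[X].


Write X = Σ X_I over i = 1, …, 176, with X_I the indicator of one ascent.
There are 176 indicators.
For each fixed i, the pair (π(i), π(i+1)) is a uniformly random ordered pair of distinct values from {1, …, 177}; by symmetry P[π(i) < π(i+1)] = 1/2.
By linearity: E[X] = 176 · (1/2) = (177 − 1) · (1/2) = 88 ≈ 88.000000.

E[X] = 88 = 88.000000.


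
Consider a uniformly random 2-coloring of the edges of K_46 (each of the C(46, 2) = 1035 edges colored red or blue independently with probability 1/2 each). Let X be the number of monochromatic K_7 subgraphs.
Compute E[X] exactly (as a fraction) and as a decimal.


Let X = Σ_S X_S over the C(46, 7) = 53524680 subsets S of size 7, where X_S = 1 if the K_7 on S is monochromatic.
For a fixed S, the K_7 on S has C(7, 2) = 21 edges. P[all 21 edges red] = (1/2)^21, and likewise for blue, so P[monochromatic] = 2·(1/2)^21 = 2^{1 − 21} = 1/1048576.
By linearity: E[X] = C(46, 7) · 2^{1 − 21} = 53524680 · 1/1048576 = 6690585/131072.
Numerically: E[X] ≈ 51.045113.

E[X] = C(46,7)·2^(1−C(7,2)) = 6690585/131072 ≈ 51.045113.


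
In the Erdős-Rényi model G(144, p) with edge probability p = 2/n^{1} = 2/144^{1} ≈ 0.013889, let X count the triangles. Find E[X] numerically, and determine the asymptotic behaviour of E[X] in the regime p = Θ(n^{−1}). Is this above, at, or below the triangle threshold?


Number of potential triangles: C(144, 3) = 487344.
Each occurs with probability p³ ≈ (0.013889)³ ≈ 2.6791838e-06.
By linearity: E[X] = C(144, 3)·p³ ≈ 487344 · 2.6791838e-06 ≈ 1.30568.
Here α = 1, so p = 2/n is exactly at the triangle threshold p ~ 1/n. Asymptotically E[X] → c³/6 = 2³/6 = 4/3 ≈ 1.33333, a bounded constant. In this regime the triangle count is asymptotically Poisson(c³/6).

E[X] ≈ 1.30568; in regime p = Θ(1/n^{1}) E[X] stays bounded (at the triangle threshold p ~ 1/n).


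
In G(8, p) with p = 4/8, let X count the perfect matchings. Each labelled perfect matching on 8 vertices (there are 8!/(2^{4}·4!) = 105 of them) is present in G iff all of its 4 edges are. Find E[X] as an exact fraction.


K_8 has 8!/(2^{4}·4!) = 105 labelled perfect matchings.
For each such perfect matching H, let X_H = 1 if all 4 edges of H are present in G. Then P[X_H = 1] = p^{4} = (1/2)^{4} = 1/16.
By linearity: E[X] = Σ_H E[X_H] = 105 · p^{4} = 105 · 1/16 = 105/16.
Numerically: E[X] ≈ 6.562.

E[X] = 105 · (1/2)^{4} = 105/16 ≈ 6.562.


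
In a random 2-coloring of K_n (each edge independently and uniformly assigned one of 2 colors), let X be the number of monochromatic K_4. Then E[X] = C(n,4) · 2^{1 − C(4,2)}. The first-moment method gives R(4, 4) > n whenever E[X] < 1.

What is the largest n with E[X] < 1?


We need C(n, 4) · 2^{1 − 6} < 1, i.e. C(n, 4) < 2^{6 − 1} = 32.
Check values of n near the boundary:
  n = 4: C(4, 4) = 1; 1 < 32? YES
  n = 5: C(5, 4) = 5; 5 < 32? YES
  n = 6: C(6, 4) = 15; 15 < 32? YES
  n = 7: C(7, 4) = 35; 35 < 32? NO
  n = 8: C(8, 4) = 70; 70 < 32? NO
  n = 9: C(9, 4) = 126; 126 < 32? NO
The largest n with C(n, 4) < 32 is n = 6 (where E[X] = 15/32 ≈ 0.4687500). Hence R(4, 4) > 6, i.e. R(4, 4) ≥ 7.

Largest n = 6; hence R(4, 4) > 6.


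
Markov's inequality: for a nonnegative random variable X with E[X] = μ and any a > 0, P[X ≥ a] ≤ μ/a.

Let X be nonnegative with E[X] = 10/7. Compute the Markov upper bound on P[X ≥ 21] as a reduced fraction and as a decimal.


μ = E[X] = 10/7, a = 21.
Markov: P[X ≥ 21] ≤ μ/a = (10/7)/21 = 10/147.
Numerically: ≈ 0.0680.
(Since a = 21 > μ = 1.4286, the bound 10/147 is < 1 and informative.)

P[X ≥ 21] ≤ 10/147 ≈ 0.0680.


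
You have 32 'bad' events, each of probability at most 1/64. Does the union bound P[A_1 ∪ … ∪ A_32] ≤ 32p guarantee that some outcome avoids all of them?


Union bound: P[∪_{i=1}^{32} A_i] ≤ Σ_i P[A_i] ≤ 32·p = 32·(1/64) = 1/2.
Numerically: 1/2 ≈ 0.50000.
Is 1/2 < 1? YES.
Since P[∪ A_i] ≤ 1/2 < 1, the complement has P[∩ A_i^c] ≥ 1 − 1/2 = 1/2 > 0, so some outcome avoids every A_i.

32·p = 1/2 ≈ 0.50000; existence CERTIFIED by the union bound.
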